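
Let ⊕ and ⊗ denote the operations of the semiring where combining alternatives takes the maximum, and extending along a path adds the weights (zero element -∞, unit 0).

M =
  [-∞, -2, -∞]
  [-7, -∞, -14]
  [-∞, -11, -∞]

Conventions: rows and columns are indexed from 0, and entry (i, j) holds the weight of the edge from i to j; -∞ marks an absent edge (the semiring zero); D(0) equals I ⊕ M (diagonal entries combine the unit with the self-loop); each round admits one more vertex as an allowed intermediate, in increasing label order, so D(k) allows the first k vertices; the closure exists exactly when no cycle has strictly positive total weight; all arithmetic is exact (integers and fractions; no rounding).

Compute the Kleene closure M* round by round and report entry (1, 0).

D(0):
  [0, -2, -∞]
  [-7, 0, -14]
  [-∞, -11, 0]
D(1):
  [0, -2, -∞]
  [-7, 0, -14]
  [-∞, -11, 0]
D(2):
  [0, -2, -16]
  [-7, 0, -14]
  [-18, -11, 0]
D(3):
  [0, -2, -16]
  [-7, 0, -14]
  [-18, -11, 0]
Answer: M*[1][0] = -7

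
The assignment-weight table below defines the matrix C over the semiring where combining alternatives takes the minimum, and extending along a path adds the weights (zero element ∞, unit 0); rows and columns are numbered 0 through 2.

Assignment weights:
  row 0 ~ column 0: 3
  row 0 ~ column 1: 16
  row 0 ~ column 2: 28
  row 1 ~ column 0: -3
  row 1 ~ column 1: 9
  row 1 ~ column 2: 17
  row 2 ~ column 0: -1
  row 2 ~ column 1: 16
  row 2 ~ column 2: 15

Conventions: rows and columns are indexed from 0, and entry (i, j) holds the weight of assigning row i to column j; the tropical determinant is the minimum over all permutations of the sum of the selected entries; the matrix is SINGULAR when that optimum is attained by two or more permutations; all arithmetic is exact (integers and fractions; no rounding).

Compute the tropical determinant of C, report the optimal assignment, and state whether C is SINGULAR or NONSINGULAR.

σ = (0, 1, 2): 3 + 9 + 15 = 27
σ = (0, 2, 1): 3 + 17 + 16 = 36
σ = (1, 0, 2): 16 + (-3) + 15 = 28
σ = (1, 2, 0): 16 + 17 + (-1) = 32
σ = (2, 0, 1): 28 + (-3) + 16 = 41
σ = (2, 1, 0): 28 + 9 + (-1) = 36
Optimal value attained by: σ = (0, 1, 2).
Answer: det⊕(C) = 27; verdict: NONSINGULAR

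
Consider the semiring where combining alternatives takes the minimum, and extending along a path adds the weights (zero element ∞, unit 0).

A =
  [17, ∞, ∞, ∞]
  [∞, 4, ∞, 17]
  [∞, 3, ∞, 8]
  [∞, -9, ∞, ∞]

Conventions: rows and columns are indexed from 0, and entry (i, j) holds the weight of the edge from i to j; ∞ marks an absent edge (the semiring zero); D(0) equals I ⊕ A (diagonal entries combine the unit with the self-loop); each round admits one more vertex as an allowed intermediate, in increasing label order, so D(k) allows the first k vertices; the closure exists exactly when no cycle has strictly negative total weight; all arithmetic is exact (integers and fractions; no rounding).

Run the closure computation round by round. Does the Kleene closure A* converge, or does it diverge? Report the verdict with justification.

D(0):
  [0, ∞, ∞, ∞]
  [∞, 0, ∞, 17]
  [∞, 3, 0, 8]
  [∞, -9, ∞, 0]
D(1):
  [0, ∞, ∞, ∞]
  [∞, 0, ∞, 17]
  [∞, 3, 0, 8]
  [∞, -9, ∞, 0]
D(2):
  [0, ∞, ∞, ∞]
  [∞, 0, ∞, 17]
  [∞, 3, 0, 8]
  [∞, -9, ∞, 0]
D(3):
  [0, ∞, ∞, ∞]
  [∞, 0, ∞, 17]
  [∞, 3, 0, 8]
  [∞, -9, ∞, 0]
D(4):
  [0, ∞, ∞, ∞]
  [∞, 0, ∞, 17]
  [∞, -1, 0, 8]
  [∞, -9, ∞, 0]
Key observation: every diagonal entry stays at the unit through all rounds, so no improving cycle exists.
Answer: CONVERGES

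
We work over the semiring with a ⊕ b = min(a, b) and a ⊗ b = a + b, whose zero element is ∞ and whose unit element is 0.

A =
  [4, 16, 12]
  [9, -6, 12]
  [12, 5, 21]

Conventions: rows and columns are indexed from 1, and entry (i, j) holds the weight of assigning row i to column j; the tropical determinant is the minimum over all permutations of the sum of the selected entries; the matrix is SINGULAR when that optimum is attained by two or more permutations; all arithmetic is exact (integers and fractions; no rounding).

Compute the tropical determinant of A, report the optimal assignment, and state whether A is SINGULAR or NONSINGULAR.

σ = (1, 2, 3): 4 + (-6) + 21 = 19
σ = (1, 3, 2): 4 + 12 + 5 = 21
σ = (2, 1, 3): 16 + 9 + 21 = 46
σ = (2, 3, 1): 16 + 12 + 12 = 40
σ = (3, 1, 2): 12 + 9 + 5 = 26
σ = (3, 2, 1): 12 + (-6) + 12 = 18
Optimal value attained by: σ = (3, 2, 1).
Answer: det⊕(A) = 18; verdict: NONSINGULAR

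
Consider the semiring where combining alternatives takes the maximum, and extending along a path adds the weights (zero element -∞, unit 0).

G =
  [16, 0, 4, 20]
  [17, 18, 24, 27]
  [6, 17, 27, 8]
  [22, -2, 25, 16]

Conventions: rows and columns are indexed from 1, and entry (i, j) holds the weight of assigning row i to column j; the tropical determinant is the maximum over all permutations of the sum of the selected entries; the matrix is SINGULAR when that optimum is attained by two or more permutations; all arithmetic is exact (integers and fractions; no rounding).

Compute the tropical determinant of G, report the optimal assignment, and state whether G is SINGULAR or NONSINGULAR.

σ = (1, 2, 3, 4): 16 + 18 + 27 + 16 = 77
σ = (1, 2, 4, 3): 16 + 18 + 8 + 25 = 67
σ = (1, 3, 2, 4): 16 + 24 + 17 + 16 = 73
σ = (1, 3, 4, 2): 16 + 24 + 8 + (-2) = 46
σ = (1, 4, 2, 3): 16 + 27 + 17 + 25 = 85
σ = (1, 4, 3, 2): 16 + 27 + 27 + (-2) = 68
σ = (2, 1, 3, 4): 0 + 17 + 27 + 16 = 60
σ = (2, 1, 4, 3): 0 + 17 + 8 + 25 = 50
σ = (2, 3, 1, 4): 0 + 24 + 6 + 16 = 46
σ = (2, 3, 4, 1): 0 + 24 + 8 + 22 = 54
σ = (2, 4, 1, 3): 0 + 27 + 6 + 25 = 58
σ = (2, 4, 3, 1): 0 + 27 + 27 + 22 = 76
σ = (3, 1, 2, 4): 4 + 17 + 17 + 16 = 54
σ = (3, 1, 4, 2): 4 + 17 + 8 + (-2) = 27
σ = (3, 2, 1, 4): 4 + 18 + 6 + 16 = 44
σ = (3, 2, 4, 1): 4 + 18 + 8 + 22 = 52
σ = (3, 4, 1, 2): 4 + 27 + 6 + (-2) = 35
σ = (3, 4, 2, 1): 4 + 27 + 17 + 22 = 70
σ = (4, 1, 2, 3): 20 + 17 + 17 + 25 = 79
σ = (4, 1, 3, 2): 20 + 17 + 27 + (-2) = 62
σ = (4, 2, 1, 3): 20 + 18 + 6 + 25 = 69
σ = (4, 2, 3, 1): 20 + 18 + 27 + 22 = 87
σ = (4, 3, 1, 2): 20 + 24 + 6 + (-2) = 48
σ = (4, 3, 2, 1): 20 + 24 + 17 + 22 = 83
Optimal value attained by: σ = (4, 2, 3, 1).
Answer: det⊕(G) = 87; verdict: NONSINGULAR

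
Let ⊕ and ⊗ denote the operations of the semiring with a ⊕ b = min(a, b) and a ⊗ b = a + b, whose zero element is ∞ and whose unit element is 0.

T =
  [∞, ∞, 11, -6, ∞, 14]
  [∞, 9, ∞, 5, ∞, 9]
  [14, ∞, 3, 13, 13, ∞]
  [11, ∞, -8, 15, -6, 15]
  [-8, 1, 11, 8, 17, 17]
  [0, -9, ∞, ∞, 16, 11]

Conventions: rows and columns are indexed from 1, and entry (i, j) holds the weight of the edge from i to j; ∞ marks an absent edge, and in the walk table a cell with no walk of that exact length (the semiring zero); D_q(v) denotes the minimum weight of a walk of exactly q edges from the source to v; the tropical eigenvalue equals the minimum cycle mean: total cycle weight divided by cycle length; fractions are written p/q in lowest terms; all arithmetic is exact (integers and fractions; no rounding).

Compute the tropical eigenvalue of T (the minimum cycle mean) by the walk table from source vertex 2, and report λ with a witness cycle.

q=0: [∞, 0, ∞, ∞, ∞, ∞]
q=1: [∞, 9, ∞, 5, ∞, 9]
q=2: [9, 0, -3, 14, -1, 18]
q=3: [-9, 0, 0, 3, 8, 9]
q=4: [0, 0, -5, -15, -3, 5]
q=5: [-11, -4, -23, -6, -21, 0]
q=6: [-29, -20, -20, -17, -12, -4]
Optimal cycle mean attained by: cycle 1->4->5->1, total (-6) + (-6) + (-8), length 3.
Answer: λ = -20/3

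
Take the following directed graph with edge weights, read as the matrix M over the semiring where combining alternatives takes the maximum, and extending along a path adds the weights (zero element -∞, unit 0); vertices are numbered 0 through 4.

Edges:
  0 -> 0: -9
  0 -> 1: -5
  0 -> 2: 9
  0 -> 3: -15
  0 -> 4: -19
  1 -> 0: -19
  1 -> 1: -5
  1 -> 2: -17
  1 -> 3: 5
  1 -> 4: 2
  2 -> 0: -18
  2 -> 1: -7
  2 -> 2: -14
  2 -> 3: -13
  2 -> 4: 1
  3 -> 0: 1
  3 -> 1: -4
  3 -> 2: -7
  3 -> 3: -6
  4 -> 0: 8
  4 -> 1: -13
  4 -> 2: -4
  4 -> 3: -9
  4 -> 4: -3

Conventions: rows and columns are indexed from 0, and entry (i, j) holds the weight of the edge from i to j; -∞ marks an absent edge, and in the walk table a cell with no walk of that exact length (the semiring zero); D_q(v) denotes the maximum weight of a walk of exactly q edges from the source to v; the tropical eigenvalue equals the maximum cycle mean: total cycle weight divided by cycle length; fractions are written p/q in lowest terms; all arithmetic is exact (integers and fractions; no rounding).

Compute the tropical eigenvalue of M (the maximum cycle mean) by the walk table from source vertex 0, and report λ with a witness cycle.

q=0: [0, -∞, -∞, -∞, -∞]
q=1: [-9, -5, 9, -15, -19]
q=2: [-9, 2, 0, 0, 10]
q=3: [18, -3, 6, 7, 7]
q=4: [15, 13, 27, 3, 7]
q=5: [15, 20, 24, 18, 28]
Optimal cycle mean attained by: cycle 0->2->4->0, total 9 + 1 + 8, length 3.
Answer: λ = 6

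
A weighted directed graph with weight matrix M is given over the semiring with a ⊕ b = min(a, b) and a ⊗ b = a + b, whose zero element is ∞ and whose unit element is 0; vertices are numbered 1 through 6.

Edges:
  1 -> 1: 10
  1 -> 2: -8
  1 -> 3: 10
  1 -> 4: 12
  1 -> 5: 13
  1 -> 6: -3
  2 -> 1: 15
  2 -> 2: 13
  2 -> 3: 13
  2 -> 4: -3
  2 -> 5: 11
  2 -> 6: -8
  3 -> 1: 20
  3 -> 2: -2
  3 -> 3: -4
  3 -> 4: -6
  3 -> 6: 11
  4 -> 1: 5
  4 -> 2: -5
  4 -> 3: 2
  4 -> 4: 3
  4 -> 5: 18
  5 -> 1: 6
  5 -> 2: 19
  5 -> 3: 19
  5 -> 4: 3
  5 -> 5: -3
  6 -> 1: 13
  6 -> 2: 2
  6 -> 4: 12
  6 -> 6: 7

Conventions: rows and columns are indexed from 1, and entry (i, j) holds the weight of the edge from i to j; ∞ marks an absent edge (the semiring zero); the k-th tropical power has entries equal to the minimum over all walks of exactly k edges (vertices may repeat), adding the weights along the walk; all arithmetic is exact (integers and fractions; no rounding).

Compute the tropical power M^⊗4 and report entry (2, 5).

M^⊗2:
  [7, -1, 5, -11, 3, -16]
  [2, -8, -1, 0, 8, -1]
  [-1, -11, -8, -10, 9, -10]
  [8, -3, -2, -8, 6, -13]
  [3, -2, 5, 0, -6, 3]
  [17, 5, 14, -1, 13, -6]
M^⊗3:
  [-6, -16, -9, -8, 0, -9]
  [5, -6, -5, -11, 3, -16]
  [-5, -15, -12, -14, 0, -19]
  [-3, -13, -6, -8, 3, -11]
  [0, -5, 1, -5, -9, -10]
  [4, -6, 1, 2, 10, -3]
M^⊗4:
  [-3, -14, -13, -19, -5, -24]
  [-6, -16, -9, -11, 0, -14]
  [-9, -19, -16, -18, -4, -23]
  [-3, -13, -10, -16, -2, -21]
  [-3, -10, -3, -8, -12, -13]
  [7, -4, -3, -9, 5, -14]
Key observation: the optimum is the walk 2->4->2->5->5, with weight (-3) + (-5) + 11 + (-3) = 0.
Optimal value attained by: walk 2->4->2->5->5.
Answer: (M^⊗4)[2][5] = 0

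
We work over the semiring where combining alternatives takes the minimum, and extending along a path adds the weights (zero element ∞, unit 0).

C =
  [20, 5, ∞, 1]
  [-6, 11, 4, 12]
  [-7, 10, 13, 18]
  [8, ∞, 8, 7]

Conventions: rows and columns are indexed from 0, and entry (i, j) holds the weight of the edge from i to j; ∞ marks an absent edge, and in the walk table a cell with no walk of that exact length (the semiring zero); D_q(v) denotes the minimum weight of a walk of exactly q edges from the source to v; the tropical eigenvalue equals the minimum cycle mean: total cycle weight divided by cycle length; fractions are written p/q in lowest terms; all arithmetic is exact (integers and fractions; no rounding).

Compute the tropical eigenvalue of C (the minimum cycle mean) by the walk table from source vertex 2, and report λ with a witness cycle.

q=0: [∞, ∞, 0, ∞]
q=1: [-7, 10, 13, 18]
q=2: [4, -2, 14, -6]
q=3: [-8, 9, 2, 1]
q=4: [-5, -3, 9, -7]
Optimal cycle mean attained by: cycle 0->1->0, total 5 + (-6), length 2.
Answer: λ = -1/2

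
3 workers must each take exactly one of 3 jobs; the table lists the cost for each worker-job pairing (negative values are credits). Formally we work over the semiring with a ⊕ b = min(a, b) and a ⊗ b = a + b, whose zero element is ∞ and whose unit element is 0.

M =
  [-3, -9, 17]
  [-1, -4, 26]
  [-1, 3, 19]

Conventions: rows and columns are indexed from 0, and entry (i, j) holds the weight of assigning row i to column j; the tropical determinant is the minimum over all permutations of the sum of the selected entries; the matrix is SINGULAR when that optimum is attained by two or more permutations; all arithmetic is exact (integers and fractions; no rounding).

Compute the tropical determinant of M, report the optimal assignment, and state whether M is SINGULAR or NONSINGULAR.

σ = (0, 1, 2): (-3) + (-4) + 19 = 12
σ = (0, 2, 1): (-3) + 26 + 3 = 26
σ = (1, 0, 2): (-9) + (-1) + 19 = 9
σ = (1, 2, 0): (-9) + 26 + (-1) = 16
σ = (2, 0, 1): 17 + (-1) + 3 = 19
σ = (2, 1, 0): 17 + (-4) + (-1) = 12
Optimal value attained by: σ = (1, 0, 2).
Answer: det⊕(M) = 9; verdict: NONSINGULAR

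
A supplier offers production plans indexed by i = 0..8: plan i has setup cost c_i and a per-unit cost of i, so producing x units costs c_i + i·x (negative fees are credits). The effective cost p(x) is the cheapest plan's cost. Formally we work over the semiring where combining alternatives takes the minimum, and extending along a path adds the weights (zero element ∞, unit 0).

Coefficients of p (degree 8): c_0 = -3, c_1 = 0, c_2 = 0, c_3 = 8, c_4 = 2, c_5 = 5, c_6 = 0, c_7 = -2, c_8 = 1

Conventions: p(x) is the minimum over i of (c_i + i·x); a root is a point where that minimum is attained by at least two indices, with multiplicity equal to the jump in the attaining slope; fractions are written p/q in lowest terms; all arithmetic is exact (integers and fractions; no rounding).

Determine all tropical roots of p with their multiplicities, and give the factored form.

hull edge (i=0, c=-3) to (i=7, c=-2): slope 1/7, span 7
hull edge (i=7, c=-2) to (i=8, c=1): slope 3, span 1
Factored form: p(x) = 1 ⊗ (x ⊕ (-3)) ⊗ (x ⊕ (-1/7)) ⊗ (x ⊕ (-1/7)) ⊗ (x ⊕ (-1/7)) ⊗ (x ⊕ (-1/7)) ⊗ (x ⊕ (-1/7)) ⊗ (x ⊕ (-1/7)) ⊗ (x ⊕ (-1/7))
Answer: roots = -3 (mult 1), -1/7 (mult 7)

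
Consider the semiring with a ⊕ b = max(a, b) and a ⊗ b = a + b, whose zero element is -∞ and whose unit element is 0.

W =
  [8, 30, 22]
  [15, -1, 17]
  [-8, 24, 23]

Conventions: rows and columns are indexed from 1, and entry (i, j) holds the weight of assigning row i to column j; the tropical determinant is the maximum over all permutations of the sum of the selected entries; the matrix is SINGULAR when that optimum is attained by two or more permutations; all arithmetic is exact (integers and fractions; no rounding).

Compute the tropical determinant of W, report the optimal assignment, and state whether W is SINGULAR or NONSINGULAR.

σ = (1, 2, 3): 8 + (-1) + 23 = 30
σ = (1, 3, 2): 8 + 17 + 24 = 49
σ = (2, 1, 3): 30 + 15 + 23 = 68
σ = (2, 3, 1): 30 + 17 + (-8) = 39
σ = (3, 1, 2): 22 + 15 + 24 = 61
σ = (3, 2, 1): 22 + (-1) + (-8) = 13
Optimal value attained by: σ = (2, 1, 3).
Answer: det⊕(W) = 68; verdict: NONSINGULAR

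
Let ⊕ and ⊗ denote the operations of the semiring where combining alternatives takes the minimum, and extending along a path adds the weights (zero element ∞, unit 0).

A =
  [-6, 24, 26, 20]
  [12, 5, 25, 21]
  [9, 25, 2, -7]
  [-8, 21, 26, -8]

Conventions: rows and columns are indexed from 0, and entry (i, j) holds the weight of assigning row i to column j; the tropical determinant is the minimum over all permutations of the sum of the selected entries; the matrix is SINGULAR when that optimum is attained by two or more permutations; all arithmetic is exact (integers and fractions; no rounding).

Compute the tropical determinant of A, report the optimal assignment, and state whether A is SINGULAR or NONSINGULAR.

σ = (0, 1, 2, 3): (-6) + 5 + 2 + (-8) = -7
σ = (0, 1, 3, 2): (-6) + 5 + (-7) + 26 = 18
σ = (0, 2, 1, 3): (-6) + 25 + 25 + (-8) = 36
σ = (0, 2, 3, 1): (-6) + 25 + (-7) + 21 = 33
σ = (0, 3, 1, 2): (-6) + 21 + 25 + 26 = 66
σ = (0, 3, 2, 1): (-6) + 21 + 2 + 21 = 38
σ = (1, 0, 2, 3): 24 + 12 + 2 + (-8) = 30
σ = (1, 0, 3, 2): 24 + 12 + (-7) + 26 = 55
σ = (1, 2, 0, 3): 24 + 25 + 9 + (-8) = 50
σ = (1, 2, 3, 0): 24 + 25 + (-7) + (-8) = 34
σ = (1, 3, 0, 2): 24 + 21 + 9 + 26 = 80
σ = (1, 3, 2, 0): 24 + 21 + 2 + (-8) = 39
σ = (2, 0, 1, 3): 26 + 12 + 25 + (-8) = 55
σ = (2, 0, 3, 1): 26 + 12 + (-7) + 21 = 52
σ = (2, 1, 0, 3): 26 + 5 + 9 + (-8) = 32
σ = (2, 1, 3, 0): 26 + 5 + (-7) + (-8) = 16
σ = (2, 3, 0, 1): 26 + 21 + 9 + 21 = 77
σ = (2, 3, 1, 0): 26 + 21 + 25 + (-8) = 64
σ = (3, 0, 1, 2): 20 + 12 + 25 + 26 = 83
σ = (3, 0, 2, 1): 20 + 12 + 2 + 21 = 55
σ = (3, 1, 0, 2): 20 + 5 + 9 + 26 = 60
σ = (3, 1, 2, 0): 20 + 5 + 2 + (-8) = 19
σ = (3, 2, 0, 1): 20 + 25 + 9 + 21 = 75
σ = (3, 2, 1, 0): 20 + 25 + 25 + (-8) = 62
Optimal value attained by: σ = (0, 1, 2, 3).
Answer: det⊕(A) = -7; verdict: NONSINGULAR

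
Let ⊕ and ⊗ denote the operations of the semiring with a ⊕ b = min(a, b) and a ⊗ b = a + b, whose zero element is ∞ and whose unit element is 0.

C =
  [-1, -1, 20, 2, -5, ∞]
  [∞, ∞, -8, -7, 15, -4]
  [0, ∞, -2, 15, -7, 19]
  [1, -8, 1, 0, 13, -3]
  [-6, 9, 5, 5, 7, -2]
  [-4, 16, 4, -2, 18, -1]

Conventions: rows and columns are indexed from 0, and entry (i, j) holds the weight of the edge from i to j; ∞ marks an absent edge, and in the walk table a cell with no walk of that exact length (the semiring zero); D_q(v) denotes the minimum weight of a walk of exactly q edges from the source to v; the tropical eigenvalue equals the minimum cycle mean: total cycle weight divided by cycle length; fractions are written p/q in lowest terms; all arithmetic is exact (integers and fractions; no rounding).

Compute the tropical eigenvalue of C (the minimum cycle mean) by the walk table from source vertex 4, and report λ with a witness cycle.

q=0: [∞, ∞, ∞, ∞, 0, ∞]
q=1: [-6, 9, 5, 5, 7, -2]
q=2: [-7, -7, 1, -4, -11, -3]
q=3: [-17, -12, -15, -14, -12, -13]
q=4: [-18, -22, -20, -19, -22, -17]
q=5: [-28, -27, -30, -29, -27, -26]
q=6: [-33, -37, -35, -34, -37, -32]
Optimal cycle mean attained by: cycle 1->3->1, total (-7) + (-8), length 2.
Answer: λ = -15/2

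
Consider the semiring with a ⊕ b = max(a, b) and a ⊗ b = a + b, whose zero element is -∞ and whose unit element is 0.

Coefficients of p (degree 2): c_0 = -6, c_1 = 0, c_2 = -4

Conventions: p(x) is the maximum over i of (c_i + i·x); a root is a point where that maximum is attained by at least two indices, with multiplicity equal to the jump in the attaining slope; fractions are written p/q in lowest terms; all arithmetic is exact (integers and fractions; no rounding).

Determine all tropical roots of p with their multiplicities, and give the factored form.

hull edge (i=0, c=-6) to (i=1, c=0): slope 6, span 1
hull edge (i=1, c=0) to (i=2, c=-4): slope -4, span 1
Factored form: p(x) = -4 ⊗ (x ⊕ (-6)) ⊗ (x ⊕ 4)
Answer: roots = -6 (mult 1), 4 (mult 1)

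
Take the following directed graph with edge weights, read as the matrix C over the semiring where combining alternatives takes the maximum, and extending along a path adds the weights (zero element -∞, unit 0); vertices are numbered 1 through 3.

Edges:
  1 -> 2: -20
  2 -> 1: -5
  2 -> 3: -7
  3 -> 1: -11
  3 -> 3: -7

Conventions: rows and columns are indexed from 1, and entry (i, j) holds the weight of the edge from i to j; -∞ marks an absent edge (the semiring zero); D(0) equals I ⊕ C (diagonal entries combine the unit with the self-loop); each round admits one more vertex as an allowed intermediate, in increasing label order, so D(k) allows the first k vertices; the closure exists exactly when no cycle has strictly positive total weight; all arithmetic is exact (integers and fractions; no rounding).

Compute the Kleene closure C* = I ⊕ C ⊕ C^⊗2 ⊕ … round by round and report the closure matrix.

D(0):
  [0, -20, -∞]
  [-5, 0, -7]
  [-11, -∞, 0]
D(1):
  [0, -20, -∞]
  [-5, 0, -7]
  [-11, -31, 0]
D(2):
  [0, -20, -27]
  [-5, 0, -7]
  [-11, -31, 0]
D(3):
  [0, -20, -27]
  [-5, 0, -7]
  [-11, -31, 0]
Answer: C* = [[0, -20, -27], [-5, 0, -7], [-11, -31, 0]]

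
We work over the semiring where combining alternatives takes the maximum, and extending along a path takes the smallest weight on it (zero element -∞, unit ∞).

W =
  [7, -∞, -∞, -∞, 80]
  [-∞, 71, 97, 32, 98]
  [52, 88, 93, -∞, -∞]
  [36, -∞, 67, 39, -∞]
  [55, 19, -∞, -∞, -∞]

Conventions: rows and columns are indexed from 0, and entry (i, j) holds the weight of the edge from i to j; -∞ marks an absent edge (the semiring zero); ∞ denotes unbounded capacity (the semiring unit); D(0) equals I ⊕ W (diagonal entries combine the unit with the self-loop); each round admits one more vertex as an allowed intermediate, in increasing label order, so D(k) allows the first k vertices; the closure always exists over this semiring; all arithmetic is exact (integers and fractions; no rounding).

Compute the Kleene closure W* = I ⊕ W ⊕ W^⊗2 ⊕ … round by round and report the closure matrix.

D(0):
  [∞, -∞, -∞, -∞, 80]
  [-∞, ∞, 97, 32, 98]
  [52, 88, ∞, -∞, -∞]
  [36, -∞, 67, ∞, -∞]
  [55, 19, -∞, -∞, ∞]
D(1):
  [∞, -∞, -∞, -∞, 80]
  [-∞, ∞, 97, 32, 98]
  [52, 88, ∞, -∞, 52]
  [36, -∞, 67, ∞, 36]
  [55, 19, -∞, -∞, ∞]
D(2):
  [∞, -∞, -∞, -∞, 80]
  [-∞, ∞, 97, 32, 98]
  [52, 88, ∞, 32, 88]
  [36, -∞, 67, ∞, 36]
  [55, 19, 19, 19, ∞]
D(3):
  [∞, -∞, -∞, -∞, 80]
  [52, ∞, 97, 32, 98]
  [52, 88, ∞, 32, 88]
  [52, 67, 67, ∞, 67]
  [55, 19, 19, 19, ∞]
D(4):
  [∞, -∞, -∞, -∞, 80]
  [52, ∞, 97, 32, 98]
  [52, 88, ∞, 32, 88]
  [52, 67, 67, ∞, 67]
  [55, 19, 19, 19, ∞]
D(5):
  [∞, 19, 19, 19, 80]
  [55, ∞, 97, 32, 98]
  [55, 88, ∞, 32, 88]
  [55, 67, 67, ∞, 67]
  [55, 19, 19, 19, ∞]
Answer: W* = [[∞, 19, 19, 19, 80], [55, ∞, 97, 32, 98], [55, 88, ∞, 32, 88], [55, 67, 67, ∞, 67], [55, 19, 19, 19, ∞]]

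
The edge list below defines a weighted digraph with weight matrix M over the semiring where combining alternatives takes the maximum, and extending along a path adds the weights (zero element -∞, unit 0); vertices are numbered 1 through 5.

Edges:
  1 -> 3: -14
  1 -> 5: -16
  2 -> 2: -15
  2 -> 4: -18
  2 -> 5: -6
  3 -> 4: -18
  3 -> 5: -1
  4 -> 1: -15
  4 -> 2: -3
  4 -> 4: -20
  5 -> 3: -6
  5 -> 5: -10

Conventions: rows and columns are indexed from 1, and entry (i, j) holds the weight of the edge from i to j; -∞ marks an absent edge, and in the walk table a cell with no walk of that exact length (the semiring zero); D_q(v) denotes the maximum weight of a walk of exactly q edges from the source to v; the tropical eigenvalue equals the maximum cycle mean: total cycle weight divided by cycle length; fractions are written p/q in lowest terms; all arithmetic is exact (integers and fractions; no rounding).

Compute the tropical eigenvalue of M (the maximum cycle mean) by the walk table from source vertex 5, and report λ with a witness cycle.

q=0: [-∞, -∞, -∞, -∞, 0]
q=1: [-∞, -∞, -6, -∞, -10]
q=2: [-∞, -∞, -16, -24, -7]
q=3: [-39, -27, -13, -34, -17]
q=4: [-49, -37, -23, -31, -14]
q=5: [-46, -34, -20, -41, -24]
Optimal cycle mean attained by: cycle 3->5->3, total (-1) + (-6), length 2.
Answer: λ = -7/2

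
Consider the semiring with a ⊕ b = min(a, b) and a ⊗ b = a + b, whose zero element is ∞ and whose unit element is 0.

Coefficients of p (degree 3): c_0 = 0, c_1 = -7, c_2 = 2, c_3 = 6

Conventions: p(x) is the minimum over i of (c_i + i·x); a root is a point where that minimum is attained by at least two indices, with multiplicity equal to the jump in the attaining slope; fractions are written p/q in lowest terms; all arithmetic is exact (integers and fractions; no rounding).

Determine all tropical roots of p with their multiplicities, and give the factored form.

hull edge (i=0, c=0) to (i=1, c=-7): slope -7, span 1
hull edge (i=1, c=-7) to (i=3, c=6): slope 13/2, span 2
Factored form: p(x) = 6 ⊗ (x ⊕ (-13/2)) ⊗ (x ⊕ (-13/2)) ⊗ (x ⊕ 7)
Answer: roots = -13/2 (mult 2), 7 (mult 1)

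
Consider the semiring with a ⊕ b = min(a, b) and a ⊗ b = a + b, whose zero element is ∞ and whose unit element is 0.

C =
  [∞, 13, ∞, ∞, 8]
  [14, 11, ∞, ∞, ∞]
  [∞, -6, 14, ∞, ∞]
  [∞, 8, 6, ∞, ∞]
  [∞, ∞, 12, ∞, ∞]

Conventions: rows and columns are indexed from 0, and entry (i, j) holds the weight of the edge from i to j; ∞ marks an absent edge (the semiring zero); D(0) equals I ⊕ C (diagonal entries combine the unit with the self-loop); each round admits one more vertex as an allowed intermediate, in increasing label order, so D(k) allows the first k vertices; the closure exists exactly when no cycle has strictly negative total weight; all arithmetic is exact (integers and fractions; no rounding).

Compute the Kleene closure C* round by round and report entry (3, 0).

D(0):
  [0, 13, ∞, ∞, 8]
  [14, 0, ∞, ∞, ∞]
  [∞, -6, 0, ∞, ∞]
  [∞, 8, 6, 0, ∞]
  [∞, ∞, 12, ∞, 0]
D(1):
  [0, 13, ∞, ∞, 8]
  [14, 0, ∞, ∞, 22]
  [∞, -6, 0, ∞, ∞]
  [∞, 8, 6, 0, ∞]
  [∞, ∞, 12, ∞, 0]
D(2):
  [0, 13, ∞, ∞, 8]
  [14, 0, ∞, ∞, 22]
  [8, -6, 0, ∞, 16]
  [22, 8, 6, 0, 30]
  [∞, ∞, 12, ∞, 0]
D(3):
  [0, 13, ∞, ∞, 8]
  [14, 0, ∞, ∞, 22]
  [8, -6, 0, ∞, 16]
  [14, 0, 6, 0, 22]
  [20, 6, 12, ∞, 0]
D(4):
  [0, 13, ∞, ∞, 8]
  [14, 0, ∞, ∞, 22]
  [8, -6, 0, ∞, 16]
  [14, 0, 6, 0, 22]
  [20, 6, 12, ∞, 0]
D(5):
  [0, 13, 20, ∞, 8]
  [14, 0, 34, ∞, 22]
  [8, -6, 0, ∞, 16]
  [14, 0, 6, 0, 22]
  [20, 6, 12, ∞, 0]
Answer: C*[3][0] = 14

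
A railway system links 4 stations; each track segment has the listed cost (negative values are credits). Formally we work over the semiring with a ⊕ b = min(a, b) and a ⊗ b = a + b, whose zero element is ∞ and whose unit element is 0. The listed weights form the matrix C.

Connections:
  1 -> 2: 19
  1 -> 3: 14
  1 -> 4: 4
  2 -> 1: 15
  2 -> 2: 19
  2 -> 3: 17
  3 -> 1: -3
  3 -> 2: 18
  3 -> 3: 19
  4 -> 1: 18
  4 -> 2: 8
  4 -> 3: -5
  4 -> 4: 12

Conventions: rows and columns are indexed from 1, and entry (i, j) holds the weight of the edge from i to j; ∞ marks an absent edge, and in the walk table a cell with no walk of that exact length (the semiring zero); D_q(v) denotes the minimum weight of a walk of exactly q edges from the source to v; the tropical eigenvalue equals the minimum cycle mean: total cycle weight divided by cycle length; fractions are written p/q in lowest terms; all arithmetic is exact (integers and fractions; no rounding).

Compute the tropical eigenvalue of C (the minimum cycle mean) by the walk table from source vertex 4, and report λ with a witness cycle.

q=0: [∞, ∞, ∞, 0]
q=1: [18, 8, -5, 12]
q=2: [-8, 13, 7, 22]
q=3: [4, 11, 6, -4]
q=4: [3, 4, -9, 8]
Optimal cycle mean attained by: cycle 1->4->3->1, total 4 + (-5) + (-3), length 3.
Answer: λ = -4/3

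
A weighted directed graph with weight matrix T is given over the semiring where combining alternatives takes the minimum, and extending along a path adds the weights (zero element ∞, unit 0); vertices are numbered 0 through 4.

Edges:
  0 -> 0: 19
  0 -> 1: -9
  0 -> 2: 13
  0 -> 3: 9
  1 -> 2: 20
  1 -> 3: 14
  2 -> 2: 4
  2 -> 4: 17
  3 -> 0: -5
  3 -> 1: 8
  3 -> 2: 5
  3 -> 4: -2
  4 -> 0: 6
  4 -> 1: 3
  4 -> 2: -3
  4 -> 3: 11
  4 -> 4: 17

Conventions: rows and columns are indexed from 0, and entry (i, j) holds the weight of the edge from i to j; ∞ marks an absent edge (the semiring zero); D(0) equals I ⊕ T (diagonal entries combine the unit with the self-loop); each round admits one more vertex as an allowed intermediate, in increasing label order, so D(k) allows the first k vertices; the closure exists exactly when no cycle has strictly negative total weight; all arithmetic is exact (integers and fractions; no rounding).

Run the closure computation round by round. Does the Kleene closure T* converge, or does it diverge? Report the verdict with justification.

D(0):
  [0, -9, 13, 9, ∞]
  [∞, 0, 20, 14, ∞]
  [∞, ∞, 0, ∞, 17]
  [-5, 8, 5, 0, -2]
  [6, 3, -3, 11, 0]
D(1):
  [0, -9, 13, 9, ∞]
  [∞, 0, 20, 14, ∞]
  [∞, ∞, 0, ∞, 17]
  [-5, -14, 5, 0, -2]
  [6, -3, -3, 11, 0]
D(2):
  [0, -9, 11, 5, ∞]
  [∞, 0, 20, 14, ∞]
  [∞, ∞, 0, ∞, 17]
  [-5, -14, 5, 0, -2]
  [6, -3, -3, 11, 0]
D(3):
  [0, -9, 11, 5, 28]
  [∞, 0, 20, 14, 37]
  [∞, ∞, 0, ∞, 17]
  [-5, -14, 5, 0, -2]
  [6, -3, -3, 11, 0]
D(4):
  [0, -9, 10, 5, 3]
  [9, 0, 19, 14, 12]
  [∞, ∞, 0, ∞, 17]
  [-5, -14, 5, 0, -2]
  [6, -3, -3, 11, 0]
D(5):
  [0, -9, 0, 5, 3]
  [9, 0, 9, 14, 12]
  [23, 14, 0, 28, 17]
  [-5, -14, -5, 0, -2]
  [6, -3, -3, 11, 0]
Key observation: every diagonal entry stays at the unit through all rounds, so no improving cycle exists.
Answer: CONVERGES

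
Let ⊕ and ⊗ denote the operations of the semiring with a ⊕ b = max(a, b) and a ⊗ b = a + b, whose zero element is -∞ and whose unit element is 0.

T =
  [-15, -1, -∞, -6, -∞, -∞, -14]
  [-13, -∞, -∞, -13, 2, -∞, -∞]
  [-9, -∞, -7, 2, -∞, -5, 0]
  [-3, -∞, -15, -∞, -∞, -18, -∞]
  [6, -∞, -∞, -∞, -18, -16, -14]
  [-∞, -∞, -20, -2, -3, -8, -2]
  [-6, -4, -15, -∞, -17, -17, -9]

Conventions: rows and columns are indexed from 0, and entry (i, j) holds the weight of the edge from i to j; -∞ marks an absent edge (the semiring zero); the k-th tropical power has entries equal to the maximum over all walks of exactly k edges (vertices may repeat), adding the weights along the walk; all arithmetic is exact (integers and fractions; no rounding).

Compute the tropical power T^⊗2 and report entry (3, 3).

T^⊗2:
  [-9, -16, -21, -14, 1, -24, -23]
  [8, -14, -28, -19, -16, -14, -12]
  [-1, -4, -13, -5, -8, -12, -7]
  [-18, -4, -22, -9, -21, -20, -15]
  [-9, 5, -29, 0, -19, -24, -8]
  [3, -6, -17, -10, -11, -16, -10]
  [-11, -7, -22, -12, -2, -20, -15]
Key observation: the optimum is the walk 3->0->3, with weight (-3) + (-6) = -9.
Optimal value attained by: walk 3->0->3.
Answer: (T^⊗2)[3][3] = -9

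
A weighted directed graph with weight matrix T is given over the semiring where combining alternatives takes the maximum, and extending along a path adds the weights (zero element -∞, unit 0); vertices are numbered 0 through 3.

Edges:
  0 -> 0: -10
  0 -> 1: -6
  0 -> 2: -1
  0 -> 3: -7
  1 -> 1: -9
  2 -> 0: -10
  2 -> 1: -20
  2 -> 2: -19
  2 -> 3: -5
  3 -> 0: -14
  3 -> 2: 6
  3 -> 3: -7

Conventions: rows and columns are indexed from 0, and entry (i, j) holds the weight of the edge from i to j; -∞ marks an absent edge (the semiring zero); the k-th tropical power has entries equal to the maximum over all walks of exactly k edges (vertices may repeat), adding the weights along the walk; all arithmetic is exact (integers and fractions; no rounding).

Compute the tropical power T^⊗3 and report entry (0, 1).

T^⊗2:
  [-11, -15, -1, -6]
  [-∞, -18, -∞, -∞]
  [-19, -16, 1, -12]
  [-4, -14, -1, 1]
T^⊗3:
  [-11, -17, 0, -6]
  [-∞, -27, -∞, -∞]
  [-9, -19, -6, -4]
  [-11, -10, 7, -6]
Key observation: the optimum is the walk 0->2->0->1, with weight (-1) + (-10) + (-6) = -17.
Optimal value attained by: walk 0->2->0->1.
Answer: (T^⊗3)[0][1] = -17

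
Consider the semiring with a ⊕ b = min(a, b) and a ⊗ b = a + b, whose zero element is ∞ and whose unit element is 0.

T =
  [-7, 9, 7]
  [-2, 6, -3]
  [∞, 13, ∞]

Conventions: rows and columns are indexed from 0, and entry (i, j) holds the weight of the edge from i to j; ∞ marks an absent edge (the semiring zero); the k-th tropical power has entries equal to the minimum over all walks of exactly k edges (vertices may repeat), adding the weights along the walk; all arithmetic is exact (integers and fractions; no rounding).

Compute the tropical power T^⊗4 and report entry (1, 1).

T^⊗2:
  [-14, 2, 0]
  [-9, 7, 3]
  [11, 19, 10]
T^⊗3:
  [-21, -5, -7]
  [-16, 0, -2]
  [4, 20, 16]
T^⊗4:
  [-28, -12, -14]
  [-23, -7, -9]
  [-3, 13, 11]
Key observation: the optimum is the walk 1->0->0->0->1, with weight (-2) + (-7) + (-7) + 9 = -7.
Optimal value attained by: walk 1->0->0->0->1.
Answer: (T^⊗4)[1][1] = -7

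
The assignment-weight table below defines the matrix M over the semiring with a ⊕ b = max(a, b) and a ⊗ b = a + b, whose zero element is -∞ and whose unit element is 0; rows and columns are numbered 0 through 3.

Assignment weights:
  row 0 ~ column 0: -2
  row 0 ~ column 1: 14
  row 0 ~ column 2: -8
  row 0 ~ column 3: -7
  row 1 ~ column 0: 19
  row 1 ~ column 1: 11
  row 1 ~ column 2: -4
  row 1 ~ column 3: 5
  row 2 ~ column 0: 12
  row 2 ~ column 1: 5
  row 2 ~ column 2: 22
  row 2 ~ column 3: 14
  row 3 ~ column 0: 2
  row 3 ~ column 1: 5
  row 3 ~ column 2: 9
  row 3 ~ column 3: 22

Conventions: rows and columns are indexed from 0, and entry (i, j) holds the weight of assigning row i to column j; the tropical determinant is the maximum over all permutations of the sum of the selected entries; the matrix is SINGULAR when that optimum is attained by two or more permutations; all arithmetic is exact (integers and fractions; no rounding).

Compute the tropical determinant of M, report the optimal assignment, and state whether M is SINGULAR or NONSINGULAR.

σ = (0, 1, 2, 3): (-2) + 11 + 22 + 22 = 53
σ = (0, 1, 3, 2): (-2) + 11 + 14 + 9 = 32
σ = (0, 2, 1, 3): (-2) + (-4) + 5 + 22 = 21
σ = (0, 2, 3, 1): (-2) + (-4) + 14 + 5 = 13
σ = (0, 3, 1, 2): (-2) + 5 + 5 + 9 = 17
σ = (0, 3, 2, 1): (-2) + 5 + 22 + 5 = 30
σ = (1, 0, 2, 3): 14 + 19 + 22 + 22 = 77
σ = (1, 0, 3, 2): 14 + 19 + 14 + 9 = 56
σ = (1, 2, 0, 3): 14 + (-4) + 12 + 22 = 44
σ = (1, 2, 3, 0): 14 + (-4) + 14 + 2 = 26
σ = (1, 3, 0, 2): 14 + 5 + 12 + 9 = 40
σ = (1, 3, 2, 0): 14 + 5 + 22 + 2 = 43
σ = (2, 0, 1, 3): (-8) + 19 + 5 + 22 = 38
σ = (2, 0, 3, 1): (-8) + 19 + 14 + 5 = 30
σ = (2, 1, 0, 3): (-8) + 11 + 12 + 22 = 37
σ = (2, 1, 3, 0): (-8) + 11 + 14 + 2 = 19
σ = (2, 3, 0, 1): (-8) + 5 + 12 + 5 = 14
σ = (2, 3, 1, 0): (-8) + 5 + 5 + 2 = 4
σ = (3, 0, 1, 2): (-7) + 19 + 5 + 9 = 26
σ = (3, 0, 2, 1): (-7) + 19 + 22 + 5 = 39
σ = (3, 1, 0, 2): (-7) + 11 + 12 + 9 = 25
σ = (3, 1, 2, 0): (-7) + 11 + 22 + 2 = 28
σ = (3, 2, 0, 1): (-7) + (-4) + 12 + 5 = 6
σ = (3, 2, 1, 0): (-7) + (-4) + 5 + 2 = -4
Optimal value attained by: σ = (1, 0, 2, 3).
Answer: det⊕(M) = 77; verdict: NONSINGULAR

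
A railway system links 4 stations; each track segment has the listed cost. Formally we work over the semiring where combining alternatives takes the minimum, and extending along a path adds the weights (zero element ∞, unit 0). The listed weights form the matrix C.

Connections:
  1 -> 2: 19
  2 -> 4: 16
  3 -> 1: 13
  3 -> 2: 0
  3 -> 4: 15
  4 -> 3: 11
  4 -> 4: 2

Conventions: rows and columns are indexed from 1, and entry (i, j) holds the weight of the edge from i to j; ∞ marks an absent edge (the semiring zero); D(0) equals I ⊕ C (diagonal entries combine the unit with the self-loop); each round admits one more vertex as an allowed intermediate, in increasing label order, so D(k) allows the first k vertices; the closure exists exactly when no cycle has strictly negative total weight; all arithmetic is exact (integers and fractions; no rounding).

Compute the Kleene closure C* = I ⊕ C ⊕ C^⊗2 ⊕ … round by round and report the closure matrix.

D(0):
  [0, 19, ∞, ∞]
  [∞, 0, ∞, 16]
  [13, 0, 0, 15]
  [∞, ∞, 11, 0]
D(1):
  [0, 19, ∞, ∞]
  [∞, 0, ∞, 16]
  [13, 0, 0, 15]
  [∞, ∞, 11, 0]
D(2):
  [0, 19, ∞, 35]
  [∞, 0, ∞, 16]
  [13, 0, 0, 15]
  [∞, ∞, 11, 0]
D(3):
  [0, 19, ∞, 35]
  [∞, 0, ∞, 16]
  [13, 0, 0, 15]
  [24, 11, 11, 0]
D(4):
  [0, 19, 46, 35]
  [40, 0, 27, 16]
  [13, 0, 0, 15]
  [24, 11, 11, 0]
Answer: C* = [[0, 19, 46, 35], [40, 0, 27, 16], [13, 0, 0, 15], [24, 11, 11, 0]]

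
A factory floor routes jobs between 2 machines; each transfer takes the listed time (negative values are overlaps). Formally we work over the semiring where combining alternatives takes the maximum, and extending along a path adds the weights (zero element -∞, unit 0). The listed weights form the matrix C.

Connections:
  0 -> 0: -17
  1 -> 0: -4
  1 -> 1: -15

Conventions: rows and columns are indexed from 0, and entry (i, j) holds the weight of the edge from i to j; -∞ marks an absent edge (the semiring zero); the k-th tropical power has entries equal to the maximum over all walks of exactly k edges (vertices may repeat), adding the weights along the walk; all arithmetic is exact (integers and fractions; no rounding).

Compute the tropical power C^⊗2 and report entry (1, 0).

C^⊗2:
  [-34, -∞]
  [-19, -30]
Key observation: the optimum is the walk 1->1->0, with weight (-15) + (-4) = -19.
Optimal value attained by: walk 1->1->0.
Answer: (C^⊗2)[1][0] = -19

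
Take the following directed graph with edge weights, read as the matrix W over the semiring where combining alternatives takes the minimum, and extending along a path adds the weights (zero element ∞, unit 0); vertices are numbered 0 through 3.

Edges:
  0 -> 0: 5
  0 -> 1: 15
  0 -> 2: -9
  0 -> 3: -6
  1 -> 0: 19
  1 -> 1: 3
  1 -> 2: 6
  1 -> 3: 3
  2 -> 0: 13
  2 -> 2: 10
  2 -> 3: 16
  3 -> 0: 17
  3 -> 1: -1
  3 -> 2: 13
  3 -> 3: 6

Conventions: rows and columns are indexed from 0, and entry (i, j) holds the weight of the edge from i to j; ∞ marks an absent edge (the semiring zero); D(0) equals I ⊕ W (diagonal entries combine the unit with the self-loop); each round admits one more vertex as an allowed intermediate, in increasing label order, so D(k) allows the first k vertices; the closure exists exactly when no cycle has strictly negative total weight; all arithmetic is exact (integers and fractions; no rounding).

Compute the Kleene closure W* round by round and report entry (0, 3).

D(0):
  [0, 15, -9, -6]
  [19, 0, 6, 3]
  [13, ∞, 0, 16]
  [17, -1, 13, 0]
D(1):
  [0, 15, -9, -6]
  [19, 0, 6, 3]
  [13, 28, 0, 7]
  [17, -1, 8, 0]
D(2):
  [0, 15, -9, -6]
  [19, 0, 6, 3]
  [13, 28, 0, 7]
  [17, -1, 5, 0]
D(3):
  [0, 15, -9, -6]
  [19, 0, 6, 3]
  [13, 28, 0, 7]
  [17, -1, 5, 0]
D(4):
  [0, -7, -9, -6]
  [19, 0, 6, 3]
  [13, 6, 0, 7]
  [17, -1, 5, 0]
Answer: W*[0][3] = -6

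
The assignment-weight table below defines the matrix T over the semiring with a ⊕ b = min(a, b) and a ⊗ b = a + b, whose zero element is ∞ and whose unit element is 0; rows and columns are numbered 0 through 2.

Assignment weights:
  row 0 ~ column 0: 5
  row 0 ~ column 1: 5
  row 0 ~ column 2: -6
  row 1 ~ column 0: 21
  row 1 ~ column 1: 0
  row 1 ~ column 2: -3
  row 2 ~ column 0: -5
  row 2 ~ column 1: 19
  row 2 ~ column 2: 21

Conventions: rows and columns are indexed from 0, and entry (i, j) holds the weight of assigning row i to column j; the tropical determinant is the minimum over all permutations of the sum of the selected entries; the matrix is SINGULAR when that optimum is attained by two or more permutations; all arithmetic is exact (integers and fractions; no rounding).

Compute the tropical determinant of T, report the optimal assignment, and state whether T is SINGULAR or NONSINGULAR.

σ = (0, 1, 2): 5 + 0 + 21 = 26
σ = (0, 2, 1): 5 + (-3) + 19 = 21
σ = (1, 0, 2): 5 + 21 + 21 = 47
σ = (1, 2, 0): 5 + (-3) + (-5) = -3
σ = (2, 0, 1): (-6) + 21 + 19 = 34
σ = (2, 1, 0): (-6) + 0 + (-5) = -11
Optimal value attained by: σ = (2, 1, 0).
Answer: det⊕(T) = -11; verdict: NONSINGULAR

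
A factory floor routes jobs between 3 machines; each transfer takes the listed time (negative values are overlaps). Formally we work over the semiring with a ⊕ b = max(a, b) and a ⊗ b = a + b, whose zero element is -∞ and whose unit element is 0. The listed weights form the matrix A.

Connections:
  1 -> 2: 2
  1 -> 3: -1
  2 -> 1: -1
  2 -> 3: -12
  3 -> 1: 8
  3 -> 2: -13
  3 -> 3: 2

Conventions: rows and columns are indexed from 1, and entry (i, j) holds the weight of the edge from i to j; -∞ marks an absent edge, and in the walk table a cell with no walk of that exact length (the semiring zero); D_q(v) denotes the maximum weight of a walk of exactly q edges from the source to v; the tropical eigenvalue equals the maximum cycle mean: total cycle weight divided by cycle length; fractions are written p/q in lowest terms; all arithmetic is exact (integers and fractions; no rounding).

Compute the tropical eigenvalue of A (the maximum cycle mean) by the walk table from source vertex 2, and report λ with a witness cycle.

q=0: [-∞, 0, -∞]
q=1: [-1, -∞, -12]
q=2: [-4, 1, -2]
q=3: [6, -2, 0]
Optimal cycle mean attained by: cycle 1->3->1, total (-1) + 8, length 2.
Answer: λ = 7/2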